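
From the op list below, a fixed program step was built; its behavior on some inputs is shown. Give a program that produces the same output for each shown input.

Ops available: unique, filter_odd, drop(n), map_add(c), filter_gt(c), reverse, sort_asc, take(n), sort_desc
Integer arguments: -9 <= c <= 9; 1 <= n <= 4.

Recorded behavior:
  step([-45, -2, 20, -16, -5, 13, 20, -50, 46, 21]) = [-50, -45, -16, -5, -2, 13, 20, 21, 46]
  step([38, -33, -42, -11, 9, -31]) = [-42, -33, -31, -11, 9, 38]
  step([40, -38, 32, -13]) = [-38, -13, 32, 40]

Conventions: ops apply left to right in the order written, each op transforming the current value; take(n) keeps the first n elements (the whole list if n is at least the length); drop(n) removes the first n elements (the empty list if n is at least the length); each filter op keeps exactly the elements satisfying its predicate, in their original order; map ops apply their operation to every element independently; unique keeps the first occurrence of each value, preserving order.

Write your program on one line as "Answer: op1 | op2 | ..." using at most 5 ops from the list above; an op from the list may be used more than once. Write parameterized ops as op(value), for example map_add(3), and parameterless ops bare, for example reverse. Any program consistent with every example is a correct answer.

map_add(-5) | unique | sort_asc | map_add(5)

Check, running the answer program on each example:
  [-45, -2, 20, -16, -5, 13, 20, -50, 46, 21] -> [-50, -7, 15, -21, -10, 8, 15, -55, 41, 16] -> [-50, -7, 15, -21, -10, 8, -55, 41, 16] -> [-55, -50, -21, -10, -7, 8, 15, 16, 41] -> [-50, -45, -16, -5, -2, 13, 20, 21, 46]
  [38, -33, -42, -11, 9, -31] -> [33, -38, -47, -16, 4, -36] -> [33, -38, -47, -16, 4, -36] -> [-47, -38, -36, -16, 4, 33] -> [-42, -33, -31, -11, 9, 38]
  [40, -38, 32, -13] -> [35, -43, 27, -18] -> [35, -43, 27, -18] -> [-43, -18, 27, 35] -> [-38, -13, 32, 40]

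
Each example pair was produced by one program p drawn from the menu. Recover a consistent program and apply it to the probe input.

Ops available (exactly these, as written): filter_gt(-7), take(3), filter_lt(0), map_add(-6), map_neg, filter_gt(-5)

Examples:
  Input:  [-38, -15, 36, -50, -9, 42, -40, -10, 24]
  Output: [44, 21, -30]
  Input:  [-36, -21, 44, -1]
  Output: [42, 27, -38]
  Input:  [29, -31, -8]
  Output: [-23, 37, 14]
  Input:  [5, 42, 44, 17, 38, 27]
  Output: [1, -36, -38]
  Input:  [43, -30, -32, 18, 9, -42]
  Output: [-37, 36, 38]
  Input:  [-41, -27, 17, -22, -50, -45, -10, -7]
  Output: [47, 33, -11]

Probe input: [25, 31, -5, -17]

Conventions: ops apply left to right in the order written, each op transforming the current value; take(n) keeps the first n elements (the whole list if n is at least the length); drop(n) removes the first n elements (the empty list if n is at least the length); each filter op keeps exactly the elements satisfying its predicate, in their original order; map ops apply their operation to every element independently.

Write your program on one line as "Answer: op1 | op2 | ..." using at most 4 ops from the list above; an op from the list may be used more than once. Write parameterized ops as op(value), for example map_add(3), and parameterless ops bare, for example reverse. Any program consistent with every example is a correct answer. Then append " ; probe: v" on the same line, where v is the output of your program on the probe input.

take(3) | map_add(-6) | map_neg ; probe: [-19, -25, 11]

Check, running the answer program on each example:
  [-38, -15, 36, -50, -9, 42, -40, -10, 24] -> [-38, -15, 36] -> [-44, -21, 30] -> [44, 21, -30]
  [-36, -21, 44, -1] -> [-36, -21, 44] -> [-42, -27, 38] -> [42, 27, -38]
  [29, -31, -8] -> [29, -31, -8] -> [23, -37, -14] -> [-23, 37, 14]
  [5, 42, 44, 17, 38, 27] -> [5, 42, 44] -> [-1, 36, 38] -> [1, -36, -38]
  [43, -30, -32, 18, 9, -42] -> [43, -30, -32] -> [37, -36, -38] -> [-37, 36, 38]
  [-41, -27, 17, -22, -50, -45, -10, -7] -> [-41, -27, 17] -> [-47, -33, 11] -> [47, 33, -11]
  probe: [25, 31, -5, -17] -> [25, 31, -5] -> [19, 25, -11] -> [-19, -25, 11]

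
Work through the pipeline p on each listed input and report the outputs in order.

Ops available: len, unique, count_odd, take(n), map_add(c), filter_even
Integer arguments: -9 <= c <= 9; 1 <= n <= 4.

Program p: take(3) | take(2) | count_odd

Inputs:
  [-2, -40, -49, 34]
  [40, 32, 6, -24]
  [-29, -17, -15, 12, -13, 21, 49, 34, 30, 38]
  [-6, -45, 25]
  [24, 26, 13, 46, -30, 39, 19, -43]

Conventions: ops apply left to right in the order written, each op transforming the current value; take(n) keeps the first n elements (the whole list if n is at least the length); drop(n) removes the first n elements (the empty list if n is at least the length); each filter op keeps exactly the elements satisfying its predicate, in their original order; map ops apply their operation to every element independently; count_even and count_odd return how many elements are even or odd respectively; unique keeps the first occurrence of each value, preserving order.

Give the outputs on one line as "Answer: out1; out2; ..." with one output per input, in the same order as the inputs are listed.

Execution, op by op:
  [-2, -40, -49, 34] -> [-2, -40, -49] -> [-2, -40] -> 0
  [40, 32, 6, -24] -> [40, 32, 6] -> [40, 32] -> 0
  [-29, -17, -15, 12, -13, 21, 49, 34, 30, 38] -> [-29, -17, -15] -> [-29, -17] -> 2
  [-6, -45, 25] -> [-6, -45, 25] -> [-6, -45] -> 1
  [24, 26, 13, 46, -30, 39, 19, -43] -> [24, 26, 13] -> [24, 26] -> 0

0; 0; 2; 1; 0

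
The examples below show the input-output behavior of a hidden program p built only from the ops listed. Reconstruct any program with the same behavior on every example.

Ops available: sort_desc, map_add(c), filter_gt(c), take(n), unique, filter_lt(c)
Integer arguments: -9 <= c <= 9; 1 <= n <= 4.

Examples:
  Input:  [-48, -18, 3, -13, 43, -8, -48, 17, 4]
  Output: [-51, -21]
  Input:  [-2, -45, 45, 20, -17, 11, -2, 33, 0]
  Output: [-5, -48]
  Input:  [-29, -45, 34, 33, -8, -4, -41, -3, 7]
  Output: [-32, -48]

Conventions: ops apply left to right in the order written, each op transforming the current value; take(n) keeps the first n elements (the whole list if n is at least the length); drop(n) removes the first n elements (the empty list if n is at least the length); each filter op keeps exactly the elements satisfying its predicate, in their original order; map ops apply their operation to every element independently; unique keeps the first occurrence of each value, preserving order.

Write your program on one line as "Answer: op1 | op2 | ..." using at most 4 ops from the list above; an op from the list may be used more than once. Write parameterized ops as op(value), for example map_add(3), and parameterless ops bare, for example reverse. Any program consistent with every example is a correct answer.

map_add(-6) | take(3) | map_add(3) | take(2)

Check, running the answer program on each example:
  [-48, -18, 3, -13, 43, -8, -48, 17, 4] -> [-54, -24, -3, -19, 37, -14, -54, 11, -2] -> [-54, -24, -3] -> [-51, -21, 0] -> [-51, -21]
  [-2, -45, 45, 20, -17, 11, -2, 33, 0] -> [-8, -51, 39, 14, -23, 5, -8, 27, -6] -> [-8, -51, 39] -> [-5, -48, 42] -> [-5, -48]
  [-29, -45, 34, 33, -8, -4, -41, -3, 7] -> [-35, -51, 28, 27, -14, -10, -47, -9, 1] -> [-35, -51, 28] -> [-32, -48, 31] -> [-32, -48]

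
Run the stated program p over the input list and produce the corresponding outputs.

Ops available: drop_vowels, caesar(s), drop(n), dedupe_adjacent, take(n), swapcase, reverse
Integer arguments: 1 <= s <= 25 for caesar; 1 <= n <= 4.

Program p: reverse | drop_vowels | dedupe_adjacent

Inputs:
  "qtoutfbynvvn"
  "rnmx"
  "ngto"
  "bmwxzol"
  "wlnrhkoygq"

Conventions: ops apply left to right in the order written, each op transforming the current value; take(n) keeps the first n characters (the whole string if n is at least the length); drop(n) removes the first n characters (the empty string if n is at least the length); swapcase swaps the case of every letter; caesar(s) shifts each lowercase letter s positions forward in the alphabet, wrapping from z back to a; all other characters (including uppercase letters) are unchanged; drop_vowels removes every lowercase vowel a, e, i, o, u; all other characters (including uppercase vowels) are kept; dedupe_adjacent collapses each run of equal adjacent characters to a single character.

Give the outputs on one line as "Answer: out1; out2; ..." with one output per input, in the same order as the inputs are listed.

"nvnybftq"; "xmnr"; "tgn"; "lzxwmb"; "qgykhrnlw"

Execution, op by op:
  "qtoutfbynvvn" -> "nvvnybftuotq" -> "nvvnybfttq" -> "nvnybftq"
  "rnmx" -> "xmnr" -> "xmnr" -> "xmnr"
  "ngto" -> "otgn" -> "tgn" -> "tgn"
  "bmwxzol" -> "lozxwmb" -> "lzxwmb" -> "lzxwmb"
  "wlnrhkoygq" -> "qgyokhrnlw" -> "qgykhrnlw" -> "qgykhrnlw"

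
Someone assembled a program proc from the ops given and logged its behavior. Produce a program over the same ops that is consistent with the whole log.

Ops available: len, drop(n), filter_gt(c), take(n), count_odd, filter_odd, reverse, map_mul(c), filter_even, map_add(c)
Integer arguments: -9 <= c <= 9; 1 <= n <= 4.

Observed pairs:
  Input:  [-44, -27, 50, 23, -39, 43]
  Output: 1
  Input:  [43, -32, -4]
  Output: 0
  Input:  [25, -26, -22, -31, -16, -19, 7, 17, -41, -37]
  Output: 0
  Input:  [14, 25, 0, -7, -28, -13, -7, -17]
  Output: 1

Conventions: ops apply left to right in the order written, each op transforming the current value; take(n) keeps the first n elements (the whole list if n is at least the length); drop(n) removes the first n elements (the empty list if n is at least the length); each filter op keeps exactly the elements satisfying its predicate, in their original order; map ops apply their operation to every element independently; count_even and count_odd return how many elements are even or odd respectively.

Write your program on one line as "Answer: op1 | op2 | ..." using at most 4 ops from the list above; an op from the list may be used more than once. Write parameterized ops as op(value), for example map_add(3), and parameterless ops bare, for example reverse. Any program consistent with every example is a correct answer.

filter_gt(3) | filter_gt(8) | map_add(7) | count_odd

Check, running the answer program on each example:
  [-44, -27, 50, 23, -39, 43] -> [50, 23, 43] -> [50, 23, 43] -> [57, 30, 50] -> 1
  [43, -32, -4] -> [43] -> [43] -> [50] -> 0
  [25, -26, -22, -31, -16, -19, 7, 17, -41, -37] -> [25, 7, 17] -> [25, 17] -> [32, 24] -> 0
  [14, 25, 0, -7, -28, -13, -7, -17] -> [14, 25] -> [14, 25] -> [21, 32] -> 1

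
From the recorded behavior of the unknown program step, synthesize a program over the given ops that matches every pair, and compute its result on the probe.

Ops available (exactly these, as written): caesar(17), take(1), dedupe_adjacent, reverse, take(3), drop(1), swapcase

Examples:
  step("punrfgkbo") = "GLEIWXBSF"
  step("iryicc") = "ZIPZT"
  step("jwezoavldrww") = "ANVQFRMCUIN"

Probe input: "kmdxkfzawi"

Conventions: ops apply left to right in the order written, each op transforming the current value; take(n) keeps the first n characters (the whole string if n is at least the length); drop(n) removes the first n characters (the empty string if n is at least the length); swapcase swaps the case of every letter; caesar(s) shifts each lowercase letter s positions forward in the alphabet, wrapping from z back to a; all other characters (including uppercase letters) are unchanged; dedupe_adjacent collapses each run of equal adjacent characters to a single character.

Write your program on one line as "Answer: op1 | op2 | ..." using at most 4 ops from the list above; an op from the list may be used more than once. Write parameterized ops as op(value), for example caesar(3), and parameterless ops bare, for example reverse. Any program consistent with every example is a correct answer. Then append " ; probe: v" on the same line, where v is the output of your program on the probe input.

caesar(17) | dedupe_adjacent | swapcase ; probe: "BDUOBWQRNZ"

Check, running the answer program on each example:
  "punrfgkbo" -> "gleiwxbsf" -> "gleiwxbsf" -> "GLEIWXBSF"
  "iryicc" -> "zipztt" -> "zipzt" -> "ZIPZT"
  "jwezoavldrww" -> "anvqfrmcuinn" -> "anvqfrmcuin" -> "ANVQFRMCUIN"
  probe: "kmdxkfzawi" -> "bduobwqrnz" -> "bduobwqrnz" -> "BDUOBWQRNZ"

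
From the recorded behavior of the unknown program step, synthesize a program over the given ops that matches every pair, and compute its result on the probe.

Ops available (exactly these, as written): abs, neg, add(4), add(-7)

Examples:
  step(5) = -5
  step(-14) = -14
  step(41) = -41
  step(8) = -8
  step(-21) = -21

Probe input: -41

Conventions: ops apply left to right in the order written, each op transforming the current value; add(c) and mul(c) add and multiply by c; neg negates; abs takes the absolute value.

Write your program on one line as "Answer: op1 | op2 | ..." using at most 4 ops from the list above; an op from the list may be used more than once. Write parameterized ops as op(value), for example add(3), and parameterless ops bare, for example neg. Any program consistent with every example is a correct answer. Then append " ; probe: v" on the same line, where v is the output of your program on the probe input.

neg | abs | neg ; probe: -41

Check, running the answer program on each example:
  5 -> -5 -> 5 -> -5
  -14 -> 14 -> 14 -> -14
  41 -> -41 -> 41 -> -41
  8 -> -8 -> 8 -> -8
  -21 -> 21 -> 21 -> -21
  probe: -41 -> 41 -> 41 -> -41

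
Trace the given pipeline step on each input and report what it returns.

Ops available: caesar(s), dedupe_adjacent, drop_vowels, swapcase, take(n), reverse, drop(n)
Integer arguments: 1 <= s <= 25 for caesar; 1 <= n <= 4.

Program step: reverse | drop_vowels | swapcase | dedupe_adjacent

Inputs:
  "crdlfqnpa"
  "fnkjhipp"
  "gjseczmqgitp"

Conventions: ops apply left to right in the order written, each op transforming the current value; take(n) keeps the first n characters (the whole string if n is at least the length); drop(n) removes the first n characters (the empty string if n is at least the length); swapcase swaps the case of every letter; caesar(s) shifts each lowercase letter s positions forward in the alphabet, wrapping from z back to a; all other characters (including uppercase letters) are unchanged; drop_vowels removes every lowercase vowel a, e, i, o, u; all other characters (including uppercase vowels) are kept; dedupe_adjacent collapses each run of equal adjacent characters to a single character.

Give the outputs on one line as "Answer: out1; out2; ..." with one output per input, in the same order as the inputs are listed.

"PNQFLDRC"; "PHJKNF"; "PTGQMZCSJG"

Execution, op by op:
  "crdlfqnpa" -> "apnqfldrc" -> "pnqfldrc" -> "PNQFLDRC" -> "PNQFLDRC"
  "fnkjhipp" -> "ppihjknf" -> "pphjknf" -> "PPHJKNF" -> "PHJKNF"
  "gjseczmqgitp" -> "ptigqmzcesjg" -> "ptgqmzcsjg" -> "PTGQMZCSJG" -> "PTGQMZCSJG"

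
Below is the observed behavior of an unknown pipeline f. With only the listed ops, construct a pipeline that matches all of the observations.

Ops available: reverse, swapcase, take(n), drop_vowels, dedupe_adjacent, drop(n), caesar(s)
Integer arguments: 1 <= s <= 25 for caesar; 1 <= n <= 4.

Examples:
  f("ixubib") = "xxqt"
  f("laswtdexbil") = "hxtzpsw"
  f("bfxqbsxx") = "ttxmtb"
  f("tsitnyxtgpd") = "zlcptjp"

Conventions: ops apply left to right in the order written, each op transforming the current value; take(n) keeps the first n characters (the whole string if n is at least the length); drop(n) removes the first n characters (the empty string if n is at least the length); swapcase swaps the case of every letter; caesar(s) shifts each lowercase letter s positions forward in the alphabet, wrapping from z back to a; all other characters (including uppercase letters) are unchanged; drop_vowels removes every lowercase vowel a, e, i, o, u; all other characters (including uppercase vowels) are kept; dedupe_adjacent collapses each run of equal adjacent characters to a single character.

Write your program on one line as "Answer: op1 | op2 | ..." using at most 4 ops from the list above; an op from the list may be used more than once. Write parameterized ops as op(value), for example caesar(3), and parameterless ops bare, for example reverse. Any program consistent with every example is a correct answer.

caesar(22) | drop(1) | drop_vowels | reverse

Check, running the answer program on each example:
  "ixubib" -> "etqxex" -> "tqxex" -> "tqxx" -> "xxqt"
  "laswtdexbil" -> "hwospzatxeh" -> "wospzatxeh" -> "wspztxh" -> "hxtzpsw"
  "bfxqbsxx" -> "xbtmxott" -> "btmxott" -> "btmxtt" -> "ttxmtb"
  "tsitnyxtgpd" -> "poepjutpclz" -> "oepjutpclz" -> "pjtpclz" -> "zlcptjp"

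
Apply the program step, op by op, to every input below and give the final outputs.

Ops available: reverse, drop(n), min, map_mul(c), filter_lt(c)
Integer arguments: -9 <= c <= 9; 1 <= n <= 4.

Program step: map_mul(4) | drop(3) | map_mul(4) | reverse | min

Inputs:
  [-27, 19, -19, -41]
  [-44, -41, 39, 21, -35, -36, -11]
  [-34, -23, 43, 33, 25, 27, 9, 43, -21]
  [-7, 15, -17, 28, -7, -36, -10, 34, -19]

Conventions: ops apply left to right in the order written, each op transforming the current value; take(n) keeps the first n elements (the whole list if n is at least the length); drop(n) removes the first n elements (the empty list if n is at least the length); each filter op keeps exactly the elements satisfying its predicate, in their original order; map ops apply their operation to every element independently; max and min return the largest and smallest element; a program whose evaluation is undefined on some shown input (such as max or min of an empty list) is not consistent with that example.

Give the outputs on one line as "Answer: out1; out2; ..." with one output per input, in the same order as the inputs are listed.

Execution, op by op:
  [-27, 19, -19, -41] -> [-108, 76, -76, -164] -> [-164] -> [-656] -> [-656] -> -656
  [-44, -41, 39, 21, -35, -36, -11] -> [-176, -164, 156, 84, -140, -144, -44] -> [84, -140, -144, -44] -> [336, -560, -576, -176] -> [-176, -576, -560, 336] -> -576
  [-34, -23, 43, 33, 25, 27, 9, 43, -21] -> [-136, -92, 172, 132, 100, 108, 36, 172, -84] -> [132, 100, 108, 36, 172, -84] -> [528, 400, 432, 144, 688, -336] -> [-336, 688, 144, 432, 400, 528] -> -336
  [-7, 15, -17, 28, -7, -36, -10, 34, -19] -> [-28, 60, -68, 112, -28, -144, -40, 136, -76] -> [112, -28, -144, -40, 136, -76] -> [448, -112, -576, -160, 544, -304] -> [-304, 544, -160, -576, -112, 448] -> -576

-656; -576; -336; -576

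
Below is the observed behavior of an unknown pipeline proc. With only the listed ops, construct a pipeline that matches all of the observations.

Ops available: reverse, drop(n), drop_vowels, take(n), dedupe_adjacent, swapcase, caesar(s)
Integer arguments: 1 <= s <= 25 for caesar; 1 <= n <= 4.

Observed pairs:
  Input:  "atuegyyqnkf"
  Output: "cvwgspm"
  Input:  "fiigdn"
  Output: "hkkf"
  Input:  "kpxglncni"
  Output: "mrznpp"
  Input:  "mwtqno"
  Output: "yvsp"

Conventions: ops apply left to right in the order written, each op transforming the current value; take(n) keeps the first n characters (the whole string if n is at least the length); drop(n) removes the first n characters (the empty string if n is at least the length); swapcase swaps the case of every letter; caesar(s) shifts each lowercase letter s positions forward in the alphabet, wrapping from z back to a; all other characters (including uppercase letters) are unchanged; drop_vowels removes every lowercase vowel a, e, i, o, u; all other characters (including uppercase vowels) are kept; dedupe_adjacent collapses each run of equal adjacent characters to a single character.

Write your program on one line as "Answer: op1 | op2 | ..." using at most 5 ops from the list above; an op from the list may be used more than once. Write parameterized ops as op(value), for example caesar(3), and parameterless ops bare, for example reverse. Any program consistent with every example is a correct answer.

reverse | drop(1) | caesar(2) | reverse | drop_vowels

Check, running the answer program on each example:
  "atuegyyqnkf" -> "fknqyygeuta" -> "knqyygeuta" -> "mpsaaigwvc" -> "cvwgiaaspm" -> "cvwgspm"
  "fiigdn" -> "ndgiif" -> "dgiif" -> "fikkh" -> "hkkif" -> "hkkf"
  "kpxglncni" -> "incnlgxpk" -> "ncnlgxpk" -> "pepnizrm" -> "mrzinpep" -> "mrznpp"
  "mwtqno" -> "onqtwm" -> "nqtwm" -> "psvyo" -> "oyvsp" -> "yvsp"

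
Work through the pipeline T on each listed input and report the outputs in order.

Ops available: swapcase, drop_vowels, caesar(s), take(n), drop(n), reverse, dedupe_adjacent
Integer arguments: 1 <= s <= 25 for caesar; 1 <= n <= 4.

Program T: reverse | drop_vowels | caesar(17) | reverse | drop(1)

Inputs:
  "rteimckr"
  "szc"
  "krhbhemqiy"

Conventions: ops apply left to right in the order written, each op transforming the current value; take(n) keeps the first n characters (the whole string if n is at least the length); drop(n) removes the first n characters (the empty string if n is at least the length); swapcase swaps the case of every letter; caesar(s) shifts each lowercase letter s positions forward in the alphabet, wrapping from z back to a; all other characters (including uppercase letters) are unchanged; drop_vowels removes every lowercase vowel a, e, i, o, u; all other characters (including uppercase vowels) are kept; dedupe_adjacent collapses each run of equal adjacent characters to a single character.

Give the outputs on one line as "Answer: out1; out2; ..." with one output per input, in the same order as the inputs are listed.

Execution, op by op:
  "rteimckr" -> "rkcmietr" -> "rkcmtr" -> "ibtdki" -> "ikdtbi" -> "kdtbi"
  "szc" -> "czs" -> "czs" -> "tqj" -> "jqt" -> "qt"
  "krhbhemqiy" -> "yiqmehbhrk" -> "yqmhbhrk" -> "phdysyib" -> "biysydhp" -> "iysydhp"

"kdtbi"; "qt"; "iysydhp"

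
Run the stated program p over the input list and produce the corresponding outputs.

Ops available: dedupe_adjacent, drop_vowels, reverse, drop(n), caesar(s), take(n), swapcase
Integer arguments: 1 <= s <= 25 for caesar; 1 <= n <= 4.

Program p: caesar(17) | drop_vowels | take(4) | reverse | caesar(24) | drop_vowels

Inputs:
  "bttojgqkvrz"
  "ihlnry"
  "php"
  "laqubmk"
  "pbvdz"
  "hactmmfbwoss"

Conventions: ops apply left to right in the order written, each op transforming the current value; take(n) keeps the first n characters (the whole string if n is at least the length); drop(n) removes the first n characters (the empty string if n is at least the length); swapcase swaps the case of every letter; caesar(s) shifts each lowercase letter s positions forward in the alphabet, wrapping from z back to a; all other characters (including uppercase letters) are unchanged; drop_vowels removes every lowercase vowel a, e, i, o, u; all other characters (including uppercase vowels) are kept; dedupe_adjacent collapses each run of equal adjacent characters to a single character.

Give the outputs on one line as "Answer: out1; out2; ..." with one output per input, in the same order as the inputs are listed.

"dq"; "nwx"; "w"; "jfp"; "kq"; "rpw"

Execution, op by op:
  "bttojgqkvrz" -> "skkfaxhbmiq" -> "skkfxhbmq" -> "skkf" -> "fkks" -> "diiq" -> "dq"
  "ihlnry" -> "zyceip" -> "zycp" -> "zycp" -> "pcyz" -> "nawx" -> "nwx"
  "php" -> "gyg" -> "gyg" -> "gyg" -> "gyg" -> "ewe" -> "w"
  "laqubmk" -> "crhlsdb" -> "crhlsdb" -> "crhl" -> "lhrc" -> "jfpa" -> "jfp"
  "pbvdz" -> "gsmuq" -> "gsmq" -> "gsmq" -> "qmsg" -> "okqe" -> "kq"
  "hactmmfbwoss" -> "yrtkddwsnfjj" -> "yrtkddwsnfjj" -> "yrtk" -> "ktry" -> "irpw" -> "rpw"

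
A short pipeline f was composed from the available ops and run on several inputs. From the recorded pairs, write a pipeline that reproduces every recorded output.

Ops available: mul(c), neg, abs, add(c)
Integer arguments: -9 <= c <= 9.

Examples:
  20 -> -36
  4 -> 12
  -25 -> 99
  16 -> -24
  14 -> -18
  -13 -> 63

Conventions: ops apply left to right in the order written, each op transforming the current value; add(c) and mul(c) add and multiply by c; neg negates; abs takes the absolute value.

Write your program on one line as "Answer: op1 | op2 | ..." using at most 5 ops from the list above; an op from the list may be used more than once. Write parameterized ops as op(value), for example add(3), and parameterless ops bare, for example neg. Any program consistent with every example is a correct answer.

add(-6) | mul(3) | neg | add(6)

Check, running the answer program on each example:
  20 -> 14 -> 42 -> -42 -> -36
  4 -> -2 -> -6 -> 6 -> 12
  -25 -> -31 -> -93 -> 93 -> 99
  16 -> 10 -> 30 -> -30 -> -24
  14 -> 8 -> 24 -> -24 -> -18
  -13 -> -19 -> -57 -> 57 -> 63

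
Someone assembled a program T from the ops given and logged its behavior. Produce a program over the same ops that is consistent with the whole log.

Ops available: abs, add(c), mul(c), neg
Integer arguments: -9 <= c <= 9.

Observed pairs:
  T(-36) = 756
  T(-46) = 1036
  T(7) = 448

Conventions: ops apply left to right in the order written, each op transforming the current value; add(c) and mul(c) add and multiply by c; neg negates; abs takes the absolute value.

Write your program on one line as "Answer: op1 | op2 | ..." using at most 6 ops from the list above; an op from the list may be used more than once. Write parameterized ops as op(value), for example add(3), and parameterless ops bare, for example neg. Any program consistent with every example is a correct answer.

add(9) | abs | neg | mul(7) | mul(-4)

Check, running the answer program on each example:
  -36 -> -27 -> 27 -> -27 -> -189 -> 756
  -46 -> -37 -> 37 -> -37 -> -259 -> 1036
  7 -> 16 -> 16 -> -16 -> -112 -> 448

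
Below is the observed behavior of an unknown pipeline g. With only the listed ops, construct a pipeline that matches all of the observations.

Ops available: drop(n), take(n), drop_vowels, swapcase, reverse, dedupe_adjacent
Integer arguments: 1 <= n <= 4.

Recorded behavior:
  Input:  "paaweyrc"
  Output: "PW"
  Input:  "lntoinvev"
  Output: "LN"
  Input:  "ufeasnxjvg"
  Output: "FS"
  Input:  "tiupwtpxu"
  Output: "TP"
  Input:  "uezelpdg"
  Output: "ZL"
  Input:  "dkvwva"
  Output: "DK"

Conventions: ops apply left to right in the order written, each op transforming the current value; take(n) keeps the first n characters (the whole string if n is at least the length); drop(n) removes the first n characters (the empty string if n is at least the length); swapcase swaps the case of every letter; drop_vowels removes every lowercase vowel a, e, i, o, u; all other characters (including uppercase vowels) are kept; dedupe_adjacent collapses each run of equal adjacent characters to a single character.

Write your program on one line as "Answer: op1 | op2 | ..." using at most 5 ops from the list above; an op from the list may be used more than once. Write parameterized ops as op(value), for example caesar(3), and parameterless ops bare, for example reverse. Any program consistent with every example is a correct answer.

dedupe_adjacent | drop_vowels | swapcase | take(2)

Check, running the answer program on each example:
  "paaweyrc" -> "paweyrc" -> "pwyrc" -> "PWYRC" -> "PW"
  "lntoinvev" -> "lntoinvev" -> "lntnvv" -> "LNTNVV" -> "LN"
  "ufeasnxjvg" -> "ufeasnxjvg" -> "fsnxjvg" -> "FSNXJVG" -> "FS"
  "tiupwtpxu" -> "tiupwtpxu" -> "tpwtpx" -> "TPWTPX" -> "TP"
  "uezelpdg" -> "uezelpdg" -> "zlpdg" -> "ZLPDG" -> "ZL"
  "dkvwva" -> "dkvwva" -> "dkvwv" -> "DKVWV" -> "DK"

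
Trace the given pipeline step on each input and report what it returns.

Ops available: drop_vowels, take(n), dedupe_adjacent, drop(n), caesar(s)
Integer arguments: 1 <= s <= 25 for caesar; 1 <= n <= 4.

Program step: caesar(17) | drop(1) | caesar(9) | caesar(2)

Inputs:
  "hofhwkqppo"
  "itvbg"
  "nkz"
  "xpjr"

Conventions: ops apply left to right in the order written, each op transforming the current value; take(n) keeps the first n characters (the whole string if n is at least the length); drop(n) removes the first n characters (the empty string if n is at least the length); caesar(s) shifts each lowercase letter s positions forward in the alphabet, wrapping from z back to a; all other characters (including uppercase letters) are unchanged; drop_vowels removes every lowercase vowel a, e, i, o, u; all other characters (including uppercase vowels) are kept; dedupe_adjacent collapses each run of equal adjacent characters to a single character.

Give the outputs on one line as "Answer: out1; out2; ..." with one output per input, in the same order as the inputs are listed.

Execution, op by op:
  "hofhwkqppo" -> "yfwynbhggf" -> "fwynbhggf" -> "ofhwkqppo" -> "qhjymsrrq"
  "itvbg" -> "zkmsx" -> "kmsx" -> "tvbg" -> "vxdi"
  "nkz" -> "ebq" -> "bq" -> "kz" -> "mb"
  "xpjr" -> "ogai" -> "gai" -> "pjr" -> "rlt"

"qhjymsrrq"; "vxdi"; "mb"; "rlt"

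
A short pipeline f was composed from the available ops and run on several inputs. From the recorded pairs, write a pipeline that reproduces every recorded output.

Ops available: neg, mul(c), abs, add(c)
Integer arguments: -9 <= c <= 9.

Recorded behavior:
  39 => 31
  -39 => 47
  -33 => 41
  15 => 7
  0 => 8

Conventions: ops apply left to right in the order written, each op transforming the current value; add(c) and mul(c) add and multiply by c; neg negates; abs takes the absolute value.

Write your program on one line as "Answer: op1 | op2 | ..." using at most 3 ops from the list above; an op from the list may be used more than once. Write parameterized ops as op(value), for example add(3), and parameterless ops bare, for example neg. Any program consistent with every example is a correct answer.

neg | add(8) | abs

Check, running the answer program on each example:
  39 -> -39 -> -31 -> 31
  -39 -> 39 -> 47 -> 47
  -33 -> 33 -> 41 -> 41
  15 -> -15 -> -7 -> 7
  0 -> 0 -> 8 -> 8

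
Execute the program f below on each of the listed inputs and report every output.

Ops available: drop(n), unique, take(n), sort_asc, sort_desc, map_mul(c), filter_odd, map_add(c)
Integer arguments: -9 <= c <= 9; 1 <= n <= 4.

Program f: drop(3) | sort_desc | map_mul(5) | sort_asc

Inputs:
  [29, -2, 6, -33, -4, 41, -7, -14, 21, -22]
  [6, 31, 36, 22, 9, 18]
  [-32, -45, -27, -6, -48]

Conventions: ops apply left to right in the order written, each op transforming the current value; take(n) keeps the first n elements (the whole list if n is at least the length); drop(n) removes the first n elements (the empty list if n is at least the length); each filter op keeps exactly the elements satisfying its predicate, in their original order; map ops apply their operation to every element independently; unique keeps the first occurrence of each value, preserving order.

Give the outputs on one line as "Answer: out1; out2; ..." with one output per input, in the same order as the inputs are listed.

Execution, op by op:
  [29, -2, 6, -33, -4, 41, -7, -14, 21, -22] -> [-33, -4, 41, -7, -14, 21, -22] -> [41, 21, -4, -7, -14, -22, -33] -> [205, 105, -20, -35, -70, -110, -165] -> [-165, -110, -70, -35, -20, 105, 205]
  [6, 31, 36, 22, 9, 18] -> [22, 9, 18] -> [22, 18, 9] -> [110, 90, 45] -> [45, 90, 110]
  [-32, -45, -27, -6, -48] -> [-6, -48] -> [-6, -48] -> [-30, -240] -> [-240, -30]

[-165, -110, -70, -35, -20, 105, 205]; [45, 90, 110]; [-240, -30]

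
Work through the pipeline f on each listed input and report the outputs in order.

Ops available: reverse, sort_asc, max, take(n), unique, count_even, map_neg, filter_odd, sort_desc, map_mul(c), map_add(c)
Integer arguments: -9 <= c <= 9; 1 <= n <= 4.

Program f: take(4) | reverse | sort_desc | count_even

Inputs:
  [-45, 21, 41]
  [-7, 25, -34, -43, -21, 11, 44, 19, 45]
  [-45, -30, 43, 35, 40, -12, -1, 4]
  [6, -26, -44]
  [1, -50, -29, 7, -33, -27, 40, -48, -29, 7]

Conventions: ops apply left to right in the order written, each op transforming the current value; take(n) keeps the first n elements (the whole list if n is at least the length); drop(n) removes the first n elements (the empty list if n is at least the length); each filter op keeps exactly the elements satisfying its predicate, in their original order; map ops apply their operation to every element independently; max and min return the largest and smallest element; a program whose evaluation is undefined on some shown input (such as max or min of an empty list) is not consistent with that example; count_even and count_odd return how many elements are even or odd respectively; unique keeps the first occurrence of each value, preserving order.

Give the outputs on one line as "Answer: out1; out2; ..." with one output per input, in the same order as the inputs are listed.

0; 1; 1; 3; 1

Execution, op by op:
  [-45, 21, 41] -> [-45, 21, 41] -> [41, 21, -45] -> [41, 21, -45] -> 0
  [-7, 25, -34, -43, -21, 11, 44, 19, 45] -> [-7, 25, -34, -43] -> [-43, -34, 25, -7] -> [25, -7, -34, -43] -> 1
  [-45, -30, 43, 35, 40, -12, -1, 4] -> [-45, -30, 43, 35] -> [35, 43, -30, -45] -> [43, 35, -30, -45] -> 1
  [6, -26, -44] -> [6, -26, -44] -> [-44, -26, 6] -> [6, -26, -44] -> 3
  [1, -50, -29, 7, -33, -27, 40, -48, -29, 7] -> [1, -50, -29, 7] -> [7, -29, -50, 1] -> [7, 1, -29, -50] -> 1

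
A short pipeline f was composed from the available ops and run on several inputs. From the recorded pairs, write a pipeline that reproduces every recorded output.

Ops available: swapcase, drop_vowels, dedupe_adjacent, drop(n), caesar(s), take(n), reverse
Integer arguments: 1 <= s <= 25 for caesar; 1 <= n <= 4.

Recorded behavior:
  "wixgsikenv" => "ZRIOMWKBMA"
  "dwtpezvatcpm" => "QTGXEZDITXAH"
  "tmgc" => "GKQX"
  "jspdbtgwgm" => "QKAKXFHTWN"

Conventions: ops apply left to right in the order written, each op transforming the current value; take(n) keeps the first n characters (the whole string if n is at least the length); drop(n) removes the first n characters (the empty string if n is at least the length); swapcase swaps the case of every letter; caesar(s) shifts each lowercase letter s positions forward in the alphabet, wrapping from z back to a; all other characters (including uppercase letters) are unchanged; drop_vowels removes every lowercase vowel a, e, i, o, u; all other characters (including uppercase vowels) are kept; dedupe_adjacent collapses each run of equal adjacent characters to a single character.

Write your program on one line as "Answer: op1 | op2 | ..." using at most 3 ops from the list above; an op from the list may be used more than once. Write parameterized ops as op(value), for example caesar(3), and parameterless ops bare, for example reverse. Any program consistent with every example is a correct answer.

caesar(4) | swapcase | reverse

Check, running the answer program on each example:
  "wixgsikenv" -> "ambkwmoirz" -> "AMBKWMOIRZ" -> "ZRIOMWKBMA"
  "dwtpezvatcpm" -> "haxtidzexgtq" -> "HAXTIDZEXGTQ" -> "QTGXEZDITXAH"
  "tmgc" -> "xqkg" -> "XQKG" -> "GKQX"
  "jspdbtgwgm" -> "nwthfxkakq" -> "NWTHFXKAKQ" -> "QKAKXFHTWN"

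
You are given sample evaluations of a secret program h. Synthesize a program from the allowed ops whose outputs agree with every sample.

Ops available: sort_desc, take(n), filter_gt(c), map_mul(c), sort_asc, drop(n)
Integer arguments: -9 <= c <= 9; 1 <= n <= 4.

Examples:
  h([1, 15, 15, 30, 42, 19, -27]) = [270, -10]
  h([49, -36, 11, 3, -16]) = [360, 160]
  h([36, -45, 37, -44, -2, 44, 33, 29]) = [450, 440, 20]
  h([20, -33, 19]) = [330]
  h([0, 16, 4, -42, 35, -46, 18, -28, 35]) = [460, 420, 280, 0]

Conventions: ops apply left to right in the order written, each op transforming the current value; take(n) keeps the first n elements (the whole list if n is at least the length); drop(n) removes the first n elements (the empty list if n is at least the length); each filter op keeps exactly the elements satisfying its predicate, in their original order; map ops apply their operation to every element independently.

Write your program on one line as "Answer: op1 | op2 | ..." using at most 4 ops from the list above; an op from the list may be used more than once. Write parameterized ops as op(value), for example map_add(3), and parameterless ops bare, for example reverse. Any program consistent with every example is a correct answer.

sort_asc | map_mul(-2) | filter_gt(-3) | map_mul(5)

Check, running the answer program on each example:
  [1, 15, 15, 30, 42, 19, -27] -> [-27, 1, 15, 15, 19, 30, 42] -> [54, -2, -30, -30, -38, -60, -84] -> [54, -2] -> [270, -10]
  [49, -36, 11, 3, -16] -> [-36, -16, 3, 11, 49] -> [72, 32, -6, -22, -98] -> [72, 32] -> [360, 160]
  [36, -45, 37, -44, -2, 44, 33, 29] -> [-45, -44, -2, 29, 33, 36, 37, 44] -> [90, 88, 4, -58, -66, -72, -74, -88] -> [90, 88, 4] -> [450, 440, 20]
  [20, -33, 19] -> [-33, 19, 20] -> [66, -38, -40] -> [66] -> [330]
  [0, 16, 4, -42, 35, -46, 18, -28, 35] -> [-46, -42, -28, 0, 4, 16, 18, 35, 35] -> [92, 84, 56, 0, -8, -32, -36, -70, -70] -> [92, 84, 56, 0] -> [460, 420, 280, 0]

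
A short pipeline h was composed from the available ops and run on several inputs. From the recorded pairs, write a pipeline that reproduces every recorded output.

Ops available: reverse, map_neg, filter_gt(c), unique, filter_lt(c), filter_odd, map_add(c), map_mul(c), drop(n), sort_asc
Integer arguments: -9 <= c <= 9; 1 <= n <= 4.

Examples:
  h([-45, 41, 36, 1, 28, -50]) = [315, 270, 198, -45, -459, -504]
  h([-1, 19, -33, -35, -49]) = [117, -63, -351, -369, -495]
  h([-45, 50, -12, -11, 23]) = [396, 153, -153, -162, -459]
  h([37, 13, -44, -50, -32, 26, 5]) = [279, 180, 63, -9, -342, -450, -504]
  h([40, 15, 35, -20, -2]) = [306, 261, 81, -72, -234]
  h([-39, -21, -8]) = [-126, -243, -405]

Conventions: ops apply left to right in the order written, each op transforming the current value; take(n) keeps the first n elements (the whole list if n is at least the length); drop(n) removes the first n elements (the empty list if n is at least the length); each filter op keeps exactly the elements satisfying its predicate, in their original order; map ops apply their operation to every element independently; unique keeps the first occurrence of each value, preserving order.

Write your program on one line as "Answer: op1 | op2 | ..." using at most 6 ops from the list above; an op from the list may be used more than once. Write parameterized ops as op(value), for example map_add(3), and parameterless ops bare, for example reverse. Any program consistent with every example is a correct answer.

reverse | sort_asc | map_add(-6) | reverse | map_mul(9)

Check, running the answer program on each example:
  [-45, 41, 36, 1, 28, -50] -> [-50, 28, 1, 36, 41, -45] -> [-50, -45, 1, 28, 36, 41] -> [-56, -51, -5, 22, 30, 35] -> [35, 30, 22, -5, -51, -56] -> [315, 270, 198, -45, -459, -504]
  [-1, 19, -33, -35, -49] -> [-49, -35, -33, 19, -1] -> [-49, -35, -33, -1, 19] -> [-55, -41, -39, -7, 13] -> [13, -7, -39, -41, -55] -> [117, -63, -351, -369, -495]
  [-45, 50, -12, -11, 23] -> [23, -11, -12, 50, -45] -> [-45, -12, -11, 23, 50] -> [-51, -18, -17, 17, 44] -> [44, 17, -17, -18, -51] -> [396, 153, -153, -162, -459]
  [37, 13, -44, -50, -32, 26, 5] -> [5, 26, -32, -50, -44, 13, 37] -> [-50, -44, -32, 5, 13, 26, 37] -> [-56, -50, -38, -1, 7, 20, 31] -> [31, 20, 7, -1, -38, -50, -56] -> [279, 180, 63, -9, -342, -450, -504]
  [40, 15, 35, -20, -2] -> [-2, -20, 35, 15, 40] -> [-20, -2, 15, 35, 40] -> [-26, -8, 9, 29, 34] -> [34, 29, 9, -8, -26] -> [306, 261, 81, -72, -234]
  [-39, -21, -8] -> [-8, -21, -39] -> [-39, -21, -8] -> [-45, -27, -14] -> [-14, -27, -45] -> [-126, -243, -405]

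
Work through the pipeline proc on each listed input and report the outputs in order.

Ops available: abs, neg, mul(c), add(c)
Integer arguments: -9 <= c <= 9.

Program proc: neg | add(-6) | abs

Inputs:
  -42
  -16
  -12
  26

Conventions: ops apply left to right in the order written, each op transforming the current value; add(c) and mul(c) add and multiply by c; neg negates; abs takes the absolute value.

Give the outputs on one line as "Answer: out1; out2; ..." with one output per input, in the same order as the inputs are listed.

36; 10; 6; 32

Execution, op by op:
  -42 -> 42 -> 36 -> 36
  -16 -> 16 -> 10 -> 10
  -12 -> 12 -> 6 -> 6
  26 -> -26 -> -32 -> 32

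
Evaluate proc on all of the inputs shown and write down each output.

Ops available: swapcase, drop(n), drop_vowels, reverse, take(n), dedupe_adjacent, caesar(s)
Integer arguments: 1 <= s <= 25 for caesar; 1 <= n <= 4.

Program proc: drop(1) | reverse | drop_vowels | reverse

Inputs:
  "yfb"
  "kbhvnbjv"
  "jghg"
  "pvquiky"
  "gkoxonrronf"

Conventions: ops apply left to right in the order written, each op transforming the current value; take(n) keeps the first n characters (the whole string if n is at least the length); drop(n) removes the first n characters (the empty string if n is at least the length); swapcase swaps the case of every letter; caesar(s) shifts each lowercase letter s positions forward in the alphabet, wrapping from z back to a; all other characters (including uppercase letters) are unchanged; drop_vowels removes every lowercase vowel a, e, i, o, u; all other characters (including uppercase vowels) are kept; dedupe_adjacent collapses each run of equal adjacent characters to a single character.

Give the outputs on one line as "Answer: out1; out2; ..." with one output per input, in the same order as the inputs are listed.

Execution, op by op:
  "yfb" -> "fb" -> "bf" -> "bf" -> "fb"
  "kbhvnbjv" -> "bhvnbjv" -> "vjbnvhb" -> "vjbnvhb" -> "bhvnbjv"
  "jghg" -> "ghg" -> "ghg" -> "ghg" -> "ghg"
  "pvquiky" -> "vquiky" -> "ykiuqv" -> "ykqv" -> "vqky"
  "gkoxonrronf" -> "koxonrronf" -> "fnorrnoxok" -> "fnrrnxk" -> "kxnrrnf"

"fb"; "bhvnbjv"; "ghg"; "vqky"; "kxnrrnf"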